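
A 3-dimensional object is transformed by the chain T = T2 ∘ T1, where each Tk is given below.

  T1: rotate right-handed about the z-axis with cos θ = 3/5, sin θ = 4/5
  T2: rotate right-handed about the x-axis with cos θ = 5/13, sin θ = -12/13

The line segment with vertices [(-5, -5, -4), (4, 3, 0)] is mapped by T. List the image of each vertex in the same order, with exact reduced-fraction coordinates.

T1 rotate right-handed about the z-axis with cos θ = 3/5, sin θ = 4/5: (-5, -5, -4) → (1, -7, -4); (4, 3, 0) → (0, 5, 0)
T2 rotate right-handed about the x-axis with cos θ = 5/13, sin θ = -12/13: (1, -7, -4) → (1, -83/13, 64/13); (0, 5, 0) → (0, 25/13, -60/13)

image vertices: (1, -83/13, 64/13), (0, 25/13, -60/13)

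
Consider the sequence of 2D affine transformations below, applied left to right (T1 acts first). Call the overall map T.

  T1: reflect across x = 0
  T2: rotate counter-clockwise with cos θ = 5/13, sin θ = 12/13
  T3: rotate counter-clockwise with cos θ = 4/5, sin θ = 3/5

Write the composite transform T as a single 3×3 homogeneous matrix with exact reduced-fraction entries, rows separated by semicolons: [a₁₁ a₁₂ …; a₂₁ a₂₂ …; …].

T1 = [-1 0 0; 0 1 0; 0 0 1]
T2·T1 = [-5/13 -12/13 0; -12/13 5/13 0; 0 0 1]
T3·…·T1 = [16/65 -63/65 0; -63/65 -16/65 0; 0 0 1]

T = [16/65 -63/65 0; -63/65 -16/65 0; 0 0 1]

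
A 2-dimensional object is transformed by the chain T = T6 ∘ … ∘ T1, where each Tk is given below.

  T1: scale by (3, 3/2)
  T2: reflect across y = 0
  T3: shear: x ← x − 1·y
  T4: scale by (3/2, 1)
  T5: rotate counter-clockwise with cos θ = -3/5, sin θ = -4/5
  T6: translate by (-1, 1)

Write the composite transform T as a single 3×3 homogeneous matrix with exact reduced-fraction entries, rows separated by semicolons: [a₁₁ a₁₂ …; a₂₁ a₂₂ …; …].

T1 = [3 0 0; 0 3/2 0; 0 0 1]
T2·T1 = [3 0 0; 0 -3/2 0; 0 0 1]
T3·…·T1 = [3 3/2 0; 0 -3/2 0; 0 0 1]
T4·…·T1 = [9/2 9/4 0; 0 -3/2 0; 0 0 1]
T5·…·T1 = [-27/10 -51/20 0; -18/5 -9/10 0; 0 0 1]
T6·…·T1 = [-27/10 -51/20 -1; -18/5 -9/10 1; 0 0 1]

T = [-27/10 -51/20 -1; -18/5 -9/10 1; 0 0 1]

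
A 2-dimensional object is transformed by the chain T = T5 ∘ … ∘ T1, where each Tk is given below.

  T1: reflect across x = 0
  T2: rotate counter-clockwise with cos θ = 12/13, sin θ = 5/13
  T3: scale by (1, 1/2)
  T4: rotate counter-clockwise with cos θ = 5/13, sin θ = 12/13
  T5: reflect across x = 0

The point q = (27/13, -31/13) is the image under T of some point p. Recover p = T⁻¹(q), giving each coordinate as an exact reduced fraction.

p = (2, 3)

T1 = [-1 0 0; 0 1 0; 0 0 1]
T2·T1 = [-12/13 -5/13 0; -5/13 12/13 0; 0 0 1]
T3·…·T1 = [-12/13 -5/13 0; -5/26 6/13 0; 0 0 1]
T4·…·T1 = [-30/169 -97/169 0; -313/338 -30/169 0; 0 0 1]
T5·…·T1 = [30/169 97/169 0; -313/338 -30/169 0; 0 0 1]
det M = 1/2; M⁻¹ = [-60/169 -194/169 0; 313/169 60/169 0; 0 0 1]
M⁻¹ · (27/13, -31/13)ᵀ = (2, 3)ᵀ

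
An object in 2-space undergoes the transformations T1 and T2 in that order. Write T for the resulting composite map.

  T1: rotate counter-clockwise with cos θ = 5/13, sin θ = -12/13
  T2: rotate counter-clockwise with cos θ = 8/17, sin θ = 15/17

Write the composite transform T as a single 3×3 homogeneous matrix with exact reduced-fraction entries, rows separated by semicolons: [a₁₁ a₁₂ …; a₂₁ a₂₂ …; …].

T1 = [5/13 12/13 0; -12/13 5/13 0; 0 0 1]
T2·T1 = [220/221 21/221 0; -21/221 220/221 0; 0 0 1]

T = [220/221 21/221 0; -21/221 220/221 0; 0 0 1]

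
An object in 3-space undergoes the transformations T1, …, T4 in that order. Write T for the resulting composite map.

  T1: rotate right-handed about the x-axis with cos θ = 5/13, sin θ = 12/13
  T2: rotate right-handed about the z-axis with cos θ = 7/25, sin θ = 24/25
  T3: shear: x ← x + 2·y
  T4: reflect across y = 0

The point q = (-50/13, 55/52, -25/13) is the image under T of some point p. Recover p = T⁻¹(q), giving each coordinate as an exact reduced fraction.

p = (-3/2, -5/4, -2)

T1 = [1 0 0 0; 0 5/13 -12/13 0; 0 12/13 5/13 0; 0 0 0 1]
T2·T1 = [7/25 -24/65 288/325 0; 24/25 7/65 -84/325 0; 0 12/13 5/13 0; 0 0 0 1]
T3·…·T1 = [11/5 -2/13 24/65 0; 24/25 7/65 -84/325 0; 0 12/13 5/13 0; 0 0 0 1]
T4·…·T1 = [11/5 -2/13 24/65 0; -24/25 -7/65 84/325 0; 0 12/13 5/13 0; 0 0 0 1]
det M = -1; M⁻¹ = [7/25 -2/5 0 0; -24/65 -11/13 12/13 0; 288/325 132/65 5/13 0; 0 0 0 1]
M⁻¹ · (-50/13, 55/52, -25/13)ᵀ = (-3/2, -5/4, -2)ᵀ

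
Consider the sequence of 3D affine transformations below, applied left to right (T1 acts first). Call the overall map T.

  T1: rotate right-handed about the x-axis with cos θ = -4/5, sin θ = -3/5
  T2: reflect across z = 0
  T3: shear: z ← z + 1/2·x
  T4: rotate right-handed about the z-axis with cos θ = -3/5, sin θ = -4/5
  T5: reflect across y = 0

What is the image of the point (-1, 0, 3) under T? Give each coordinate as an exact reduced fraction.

T1 rotate right-handed about the x-axis with cos θ = -4/5, sin θ = -3/5: (-1, 0, 3) → (-1, 9/5, -12/5)
T2 reflect across z = 0: (-1, 9/5, -12/5) → (-1, 9/5, 12/5)
T3 shear: z ← z + 1/2·x: (-1, 9/5, 12/5) → (-1, 9/5, 19/10)
T4 rotate right-handed about the z-axis with cos θ = -3/5, sin θ = -4/5: (-1, 9/5, 19/10) → (51/25, -7/25, 19/10)
T5 reflect across y = 0: (51/25, -7/25, 19/10) → (51/25, 7/25, 19/10)

T(p) = (51/25, 7/25, 19/10)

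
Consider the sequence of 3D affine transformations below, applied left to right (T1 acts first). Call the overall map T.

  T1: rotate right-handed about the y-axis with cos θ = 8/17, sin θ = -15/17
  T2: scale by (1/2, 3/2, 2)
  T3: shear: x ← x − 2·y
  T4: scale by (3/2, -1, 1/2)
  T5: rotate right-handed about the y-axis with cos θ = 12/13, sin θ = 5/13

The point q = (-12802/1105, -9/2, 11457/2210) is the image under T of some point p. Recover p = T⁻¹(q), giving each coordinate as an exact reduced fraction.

p = (4/5, 3, -4/5)

T1 = [8/17 0 -15/17 0; 0 1 0 0; 15/17 0 8/17 0; 0 0 0 1]
T2·T1 = [4/17 0 -15/34 0; 0 3/2 0 0; 30/17 0 16/17 0; 0 0 0 1]
T3·…·T1 = [4/17 -3 -15/34 0; 0 3/2 0 0; 30/17 0 16/17 0; 0 0 0 1]
T4·…·T1 = [6/17 -9/2 -45/68 0; 0 -3/2 0 0; 15/17 0 8/17 0; 0 0 0 1]
T5·…·T1 = [147/221 -54/13 -95/221 0; 0 -3/2 0 0; 150/221 45/26 609/884 0; 0 0 0 1]
det M = -9/8; M⁻¹ = [203/221 -32/17 380/663 0; 0 -2/3 0 0; -200/221 60/17 196/221 0; 0 0 0 1]
M⁻¹ · (-12802/1105, -9/2, 11457/2210)ᵀ = (4/5, 3, -4/5)ᵀ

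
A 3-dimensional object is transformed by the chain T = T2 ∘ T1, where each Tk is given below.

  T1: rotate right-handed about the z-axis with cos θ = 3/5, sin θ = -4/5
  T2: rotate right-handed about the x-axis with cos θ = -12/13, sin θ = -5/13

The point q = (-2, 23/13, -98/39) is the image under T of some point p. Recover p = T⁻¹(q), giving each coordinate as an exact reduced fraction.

p = (-2/3, -2, 3)

T1 = [3/5 4/5 0 0; -4/5 3/5 0 0; 0 0 1 0; 0 0 0 1]
T2·T1 = [3/5 4/5 0 0; 48/65 -36/65 5/13 0; 4/13 -3/13 -12/13 0; 0 0 0 1]
det M = 1; M⁻¹ = [3/5 48/65 4/13 0; 4/5 -36/65 -3/13 0; 0 5/13 -12/13 0; 0 0 0 1]
M⁻¹ · (-2, 23/13, -98/39)ᵀ = (-2/3, -2, 3)ᵀ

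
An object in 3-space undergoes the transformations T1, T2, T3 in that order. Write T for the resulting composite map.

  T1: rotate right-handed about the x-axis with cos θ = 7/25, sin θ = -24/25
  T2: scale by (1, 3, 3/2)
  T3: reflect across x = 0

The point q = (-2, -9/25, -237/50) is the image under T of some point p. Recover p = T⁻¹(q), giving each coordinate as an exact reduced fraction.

T1 = [1 0 0 0; 0 7/25 24/25 0; 0 -24/25 7/25 0; 0 0 0 1]
T2·T1 = [1 0 0 0; 0 21/25 72/25 0; 0 -36/25 21/50 0; 0 0 0 1]
T3·…·T1 = [-1 0 0 0; 0 21/25 72/25 0; 0 -36/25 21/50 0; 0 0 0 1]
det M = -9/2; M⁻¹ = [-1 0 0 0; 0 7/75 -16/25 0; 0 8/25 14/75 0; 0 0 0 1]
M⁻¹ · (-2, -9/25, -237/50)ᵀ = (2, 3, -1)ᵀ

p = (2, 3, -1)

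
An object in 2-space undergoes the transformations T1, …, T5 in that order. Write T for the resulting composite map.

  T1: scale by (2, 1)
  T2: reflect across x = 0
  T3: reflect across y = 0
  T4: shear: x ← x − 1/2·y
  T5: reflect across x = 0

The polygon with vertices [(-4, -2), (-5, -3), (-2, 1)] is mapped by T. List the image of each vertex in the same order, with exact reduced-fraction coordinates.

T1 scale by (2, 1): (-4, -2) → (-8, -2); (-5, -3) → (-10, -3); (-2, 1) → (-4, 1)
T2 reflect across x = 0: (-8, -2) → (8, -2); (-10, -3) → (10, -3); (-4, 1) → (4, 1)
T3 reflect across y = 0: (8, -2) → (8, 2); (10, -3) → (10, 3); (4, 1) → (4, -1)
T4 shear: x ← x − 1/2·y: (8, 2) → (7, 2); (10, 3) → (17/2, 3); (4, -1) → (9/2, -1)
T5 reflect across x = 0: (7, 2) → (-7, 2); (17/2, 3) → (-17/2, 3); (9/2, -1) → (-9/2, -1)

image vertices: (-7, 2), (-17/2, 3), (-9/2, -1)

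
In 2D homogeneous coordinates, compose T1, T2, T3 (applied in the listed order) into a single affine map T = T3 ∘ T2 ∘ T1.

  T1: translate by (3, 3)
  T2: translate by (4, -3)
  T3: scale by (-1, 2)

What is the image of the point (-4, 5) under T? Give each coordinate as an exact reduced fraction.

T1 translate by (3, 3): (-4, 5) → (-1, 8)
T2 translate by (4, -3): (-1, 8) → (3, 5)
T3 scale by (-1, 2): (3, 5) → (-3, 10)

T(p) = (-3, 10)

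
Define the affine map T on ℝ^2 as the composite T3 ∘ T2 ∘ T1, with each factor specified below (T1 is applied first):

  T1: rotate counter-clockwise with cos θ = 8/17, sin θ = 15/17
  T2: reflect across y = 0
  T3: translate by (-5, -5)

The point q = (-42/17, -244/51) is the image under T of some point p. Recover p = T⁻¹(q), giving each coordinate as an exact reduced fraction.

p = (1, -7/3)

T1 = [8/17 -15/17 0; 15/17 8/17 0; 0 0 1]
T2·T1 = [8/17 -15/17 0; -15/17 -8/17 0; 0 0 1]
T3·…·T1 = [8/17 -15/17 -5; -15/17 -8/17 -5; 0 0 1]
det M = -1; M⁻¹ = [8/17 -15/17 -35/17; -15/17 -8/17 -115/17; 0 0 1]
M⁻¹ · (-42/17, -244/51)ᵀ = (1, -7/3)ᵀ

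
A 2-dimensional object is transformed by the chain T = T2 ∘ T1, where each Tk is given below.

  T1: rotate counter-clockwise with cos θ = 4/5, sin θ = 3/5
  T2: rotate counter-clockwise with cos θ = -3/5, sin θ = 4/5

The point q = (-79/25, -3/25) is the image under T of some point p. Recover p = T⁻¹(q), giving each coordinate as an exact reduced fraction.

p = (3, 1)

T1 = [4/5 -3/5 0; 3/5 4/5 0; 0 0 1]
T2·T1 = [-24/25 -7/25 0; 7/25 -24/25 0; 0 0 1]
det M = 1; M⁻¹ = [-24/25 7/25 0; -7/25 -24/25 0; 0 0 1]
M⁻¹ · (-79/25, -3/25)ᵀ = (3, 1)ᵀ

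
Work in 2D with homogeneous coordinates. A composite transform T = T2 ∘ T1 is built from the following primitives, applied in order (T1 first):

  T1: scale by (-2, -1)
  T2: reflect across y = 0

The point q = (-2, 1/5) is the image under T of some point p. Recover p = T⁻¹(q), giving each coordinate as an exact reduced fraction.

T1 = [-2 0 0; 0 -1 0; 0 0 1]
T2·T1 = [-2 0 0; 0 1 0; 0 0 1]
det M = -2; M⁻¹ = [-1/2 0 0; 0 1 0; 0 0 1]
M⁻¹ · (-2, 1/5)ᵀ = (1, 1/5)ᵀ

p = (1, 1/5)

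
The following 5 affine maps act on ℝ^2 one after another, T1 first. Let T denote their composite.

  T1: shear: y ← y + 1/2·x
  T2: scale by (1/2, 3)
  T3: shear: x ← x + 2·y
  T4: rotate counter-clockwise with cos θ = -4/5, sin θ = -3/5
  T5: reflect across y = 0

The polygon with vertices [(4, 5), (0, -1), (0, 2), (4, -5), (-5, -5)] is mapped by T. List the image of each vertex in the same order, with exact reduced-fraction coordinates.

image vertices: (-113/5, 216/5), (3, -6), (-6, 12), (37/5, -84/5), (49/2, -93/2)

T1 shear: y ← y + 1/2·x: (4, 5) → (4, 7); (0, -1) → (0, -1); (0, 2) → (0, 2); (4, -5) → (4, -3); (-5, -5) → (-5, -15/2)
T2 scale by (1/2, 3): (4, 7) → (2, 21); (0, -1) → (0, -3); (0, 2) → (0, 6); (4, -3) → (2, -9); (-5, -15/2) → (-5/2, -45/2)
T3 shear: x ← x + 2·y: (2, 21) → (44, 21); (0, -3) → (-6, -3); (0, 6) → (12, 6); (2, -9) → (-16, -9); (-5/2, -45/2) → (-95/2, -45/2)
T4 rotate counter-clockwise with cos θ = -4/5, sin θ = -3/5: (44, 21) → (-113/5, -216/5); (-6, -3) → (3, 6); (12, 6) → (-6, -12); (-16, -9) → (37/5, 84/5); (-95/2, -45/2) → (49/2, 93/2)
T5 reflect across y = 0: (-113/5, -216/5) → (-113/5, 216/5); (3, 6) → (3, -6); (-6, -12) → (-6, 12); (37/5, 84/5) → (37/5, -84/5); (49/2, 93/2) → (49/2, -93/2)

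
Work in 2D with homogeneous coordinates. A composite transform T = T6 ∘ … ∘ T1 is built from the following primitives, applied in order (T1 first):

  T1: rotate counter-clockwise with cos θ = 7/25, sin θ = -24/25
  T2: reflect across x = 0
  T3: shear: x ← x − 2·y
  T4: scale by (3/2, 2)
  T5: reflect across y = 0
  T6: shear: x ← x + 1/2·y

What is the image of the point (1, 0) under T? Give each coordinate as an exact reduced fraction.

T1 rotate counter-clockwise with cos θ = 7/25, sin θ = -24/25: (1, 0) → (7/25, -24/25)
T2 reflect across x = 0: (7/25, -24/25) → (-7/25, -24/25)
T3 shear: x ← x − 2·y: (-7/25, -24/25) → (41/25, -24/25)
T4 scale by (3/2, 2): (41/25, -24/25) → (123/50, -48/25)
T5 reflect across y = 0: (123/50, -48/25) → (123/50, 48/25)
T6 shear: x ← x + 1/2·y: (123/50, 48/25) → (171/50, 48/25)

T(p) = (171/50, 48/25)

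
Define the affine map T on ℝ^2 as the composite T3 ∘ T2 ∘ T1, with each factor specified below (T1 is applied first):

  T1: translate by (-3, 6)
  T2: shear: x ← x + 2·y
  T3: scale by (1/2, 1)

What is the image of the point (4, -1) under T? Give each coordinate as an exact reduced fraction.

T(p) = (11/2, 5)

T1 translate by (-3, 6): (4, -1) → (1, 5)
T2 shear: x ← x + 2·y: (1, 5) → (11, 5)
T3 scale by (1/2, 1): (11, 5) → (11/2, 5)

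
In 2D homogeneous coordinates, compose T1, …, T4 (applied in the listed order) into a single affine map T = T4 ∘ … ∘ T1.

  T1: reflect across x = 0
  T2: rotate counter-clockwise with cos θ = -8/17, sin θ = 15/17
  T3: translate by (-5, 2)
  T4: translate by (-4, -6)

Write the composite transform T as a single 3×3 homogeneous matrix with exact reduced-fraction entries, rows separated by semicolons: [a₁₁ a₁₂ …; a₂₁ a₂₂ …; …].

T1 = [-1 0 0; 0 1 0; 0 0 1]
T2·T1 = [8/17 -15/17 0; -15/17 -8/17 0; 0 0 1]
T3·…·T1 = [8/17 -15/17 -5; -15/17 -8/17 2; 0 0 1]
T4·…·T1 = [8/17 -15/17 -9; -15/17 -8/17 -4; 0 0 1]

T = [8/17 -15/17 -9; -15/17 -8/17 -4; 0 0 1]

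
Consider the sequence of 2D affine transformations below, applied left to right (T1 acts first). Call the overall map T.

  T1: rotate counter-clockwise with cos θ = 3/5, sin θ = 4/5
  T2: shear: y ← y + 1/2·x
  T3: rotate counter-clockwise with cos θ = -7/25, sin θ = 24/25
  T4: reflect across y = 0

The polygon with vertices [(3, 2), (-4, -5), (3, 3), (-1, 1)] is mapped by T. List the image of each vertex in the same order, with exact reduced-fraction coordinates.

image vertices: (-451/125, 211/250), (592/125, -381/125), (-447/125, 417/250), (157/125, 273/250)

T1 rotate counter-clockwise with cos θ = 3/5, sin θ = 4/5: (3, 2) → (1/5, 18/5); (-4, -5) → (8/5, -31/5); (3, 3) → (-3/5, 21/5); (-1, 1) → (-7/5, -1/5)
T2 shear: y ← y + 1/2·x: (1/5, 18/5) → (1/5, 37/10); (8/5, -31/5) → (8/5, -27/5); (-3/5, 21/5) → (-3/5, 39/10); (-7/5, -1/5) → (-7/5, -9/10)
T3 rotate counter-clockwise with cos θ = -7/25, sin θ = 24/25: (1/5, 37/10) → (-451/125, -211/250); (8/5, -27/5) → (592/125, 381/125); (-3/5, 39/10) → (-447/125, -417/250); (-7/5, -9/10) → (157/125, -273/250)
T4 reflect across y = 0: (-451/125, -211/250) → (-451/125, 211/250); (592/125, 381/125) → (592/125, -381/125); (-447/125, -417/250) → (-447/125, 417/250); (157/125, -273/250) → (157/125, 273/250)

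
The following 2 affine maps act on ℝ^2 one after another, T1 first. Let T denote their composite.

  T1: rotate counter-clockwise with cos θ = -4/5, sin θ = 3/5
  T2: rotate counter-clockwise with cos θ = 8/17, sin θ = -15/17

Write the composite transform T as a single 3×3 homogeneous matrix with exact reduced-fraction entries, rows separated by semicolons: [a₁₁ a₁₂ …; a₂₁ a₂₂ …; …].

T1 = [-4/5 -3/5 0; 3/5 -4/5 0; 0 0 1]
T2·T1 = [13/85 -84/85 0; 84/85 13/85 0; 0 0 1]

T = [13/85 -84/85 0; 84/85 13/85 0; 0 0 1]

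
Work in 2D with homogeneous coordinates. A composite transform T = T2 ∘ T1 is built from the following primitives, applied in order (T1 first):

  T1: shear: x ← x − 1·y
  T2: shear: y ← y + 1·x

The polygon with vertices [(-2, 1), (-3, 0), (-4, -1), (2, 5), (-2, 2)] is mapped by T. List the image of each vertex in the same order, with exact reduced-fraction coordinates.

image vertices: (-3, -2), (-3, -3), (-3, -4), (-3, 2), (-4, -2)

T1 shear: x ← x − 1·y: (-2, 1) → (-3, 1); (-3, 0) → (-3, 0); (-4, -1) → (-3, -1); (2, 5) → (-3, 5); (-2, 2) → (-4, 2)
T2 shear: y ← y + 1·x: (-3, 1) → (-3, -2); (-3, 0) → (-3, -3); (-3, -1) → (-3, -4); (-3, 5) → (-3, 2); (-4, 2) → (-4, -2)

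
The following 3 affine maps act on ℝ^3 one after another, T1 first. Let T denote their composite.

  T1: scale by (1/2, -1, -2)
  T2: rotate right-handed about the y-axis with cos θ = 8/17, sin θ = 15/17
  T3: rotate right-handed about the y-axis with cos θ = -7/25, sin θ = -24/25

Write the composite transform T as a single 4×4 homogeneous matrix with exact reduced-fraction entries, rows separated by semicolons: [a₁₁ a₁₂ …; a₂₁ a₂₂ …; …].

T = [152/425 0 594/425 0; 0 -1 0 0; 297/850 0 -608/425 0; 0 0 0 1]

T1 = [1/2 0 0 0; 0 -1 0 0; 0 0 -2 0; 0 0 0 1]
T2·T1 = [4/17 0 -30/17 0; 0 -1 0 0; -15/34 0 -16/17 0; 0 0 0 1]
T3·…·T1 = [152/425 0 594/425 0; 0 -1 0 0; 297/850 0 -608/425 0; 0 0 0 1]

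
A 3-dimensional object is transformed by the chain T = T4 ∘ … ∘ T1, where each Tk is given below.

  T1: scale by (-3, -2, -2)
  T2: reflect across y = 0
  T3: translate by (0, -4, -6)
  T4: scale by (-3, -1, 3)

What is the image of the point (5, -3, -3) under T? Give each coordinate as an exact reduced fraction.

T(p) = (45, 10, 0)

T1 scale by (-3, -2, -2): (5, -3, -3) → (-15, 6, 6)
T2 reflect across y = 0: (-15, 6, 6) → (-15, -6, 6)
T3 translate by (0, -4, -6): (-15, -6, 6) → (-15, -10, 0)
T4 scale by (-3, -1, 3): (-15, -10, 0) → (45, 10, 0)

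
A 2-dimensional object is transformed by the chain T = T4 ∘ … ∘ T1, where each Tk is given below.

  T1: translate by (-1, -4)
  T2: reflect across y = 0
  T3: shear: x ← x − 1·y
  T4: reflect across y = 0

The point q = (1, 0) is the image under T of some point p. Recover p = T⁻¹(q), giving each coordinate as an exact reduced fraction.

p = (2, 4)

T1 = [1 0 -1; 0 1 -4; 0 0 1]
T2·T1 = [1 0 -1; 0 -1 4; 0 0 1]
T3·…·T1 = [1 1 -5; 0 -1 4; 0 0 1]
T4·…·T1 = [1 1 -5; 0 1 -4; 0 0 1]
det M = 1; M⁻¹ = [1 -1 1; 0 1 4; 0 0 1]
M⁻¹ · (1, 0)ᵀ = (2, 4)ᵀ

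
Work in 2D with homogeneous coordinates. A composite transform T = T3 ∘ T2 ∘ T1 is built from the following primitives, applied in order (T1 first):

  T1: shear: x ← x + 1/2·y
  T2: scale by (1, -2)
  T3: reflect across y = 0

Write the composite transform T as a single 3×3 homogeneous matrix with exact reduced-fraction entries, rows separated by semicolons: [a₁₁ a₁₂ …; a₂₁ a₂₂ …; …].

T1 = [1 1/2 0; 0 1 0; 0 0 1]
T2·T1 = [1 1/2 0; 0 -2 0; 0 0 1]
T3·…·T1 = [1 1/2 0; 0 2 0; 0 0 1]

T = [1 1/2 0; 0 2 0; 0 0 1]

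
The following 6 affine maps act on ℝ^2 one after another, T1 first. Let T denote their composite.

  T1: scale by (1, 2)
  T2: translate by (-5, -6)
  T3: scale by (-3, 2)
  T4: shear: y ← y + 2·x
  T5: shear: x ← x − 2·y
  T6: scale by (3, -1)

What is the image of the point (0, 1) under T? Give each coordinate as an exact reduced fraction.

T(p) = (-87, -22)

T1 scale by (1, 2): (0, 1) → (0, 2)
T2 translate by (-5, -6): (0, 2) → (-5, -4)
T3 scale by (-3, 2): (-5, -4) → (15, -8)
T4 shear: y ← y + 2·x: (15, -8) → (15, 22)
T5 shear: x ← x − 2·y: (15, 22) → (-29, 22)
T6 scale by (3, -1): (-29, 22) → (-87, -22)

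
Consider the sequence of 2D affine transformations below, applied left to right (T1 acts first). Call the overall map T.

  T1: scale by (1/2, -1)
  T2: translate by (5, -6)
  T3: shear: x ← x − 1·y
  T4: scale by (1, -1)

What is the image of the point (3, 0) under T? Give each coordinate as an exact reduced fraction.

T1 scale by (1/2, -1): (3, 0) → (3/2, 0)
T2 translate by (5, -6): (3/2, 0) → (13/2, -6)
T3 shear: x ← x − 1·y: (13/2, -6) → (25/2, -6)
T4 scale by (1, -1): (25/2, -6) → (25/2, 6)

T(p) = (25/2, 6)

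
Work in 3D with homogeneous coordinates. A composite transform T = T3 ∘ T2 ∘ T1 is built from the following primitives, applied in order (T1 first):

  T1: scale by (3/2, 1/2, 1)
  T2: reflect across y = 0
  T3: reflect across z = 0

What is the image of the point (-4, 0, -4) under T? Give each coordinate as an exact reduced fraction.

T(p) = (-6, 0, 4)

T1 scale by (3/2, 1/2, 1): (-4, 0, -4) → (-6, 0, -4)
T2 reflect across y = 0: (-6, 0, -4) → (-6, 0, -4)
T3 reflect across z = 0: (-6, 0, -4) → (-6, 0, 4)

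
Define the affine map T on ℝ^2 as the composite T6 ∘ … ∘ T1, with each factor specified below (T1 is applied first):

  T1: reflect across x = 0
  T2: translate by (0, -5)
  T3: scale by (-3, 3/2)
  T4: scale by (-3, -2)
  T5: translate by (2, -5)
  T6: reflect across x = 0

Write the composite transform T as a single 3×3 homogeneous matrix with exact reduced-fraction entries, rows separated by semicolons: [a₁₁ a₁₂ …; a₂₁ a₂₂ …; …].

T = [9 0 -2; 0 -3 10; 0 0 1]

T1 = [-1 0 0; 0 1 0; 0 0 1]
T2·T1 = [-1 0 0; 0 1 -5; 0 0 1]
T3·…·T1 = [3 0 0; 0 3/2 -15/2; 0 0 1]
T4·…·T1 = [-9 0 0; 0 -3 15; 0 0 1]
T5·…·T1 = [-9 0 2; 0 -3 10; 0 0 1]
T6·…·T1 = [9 0 -2; 0 -3 10; 0 0 1]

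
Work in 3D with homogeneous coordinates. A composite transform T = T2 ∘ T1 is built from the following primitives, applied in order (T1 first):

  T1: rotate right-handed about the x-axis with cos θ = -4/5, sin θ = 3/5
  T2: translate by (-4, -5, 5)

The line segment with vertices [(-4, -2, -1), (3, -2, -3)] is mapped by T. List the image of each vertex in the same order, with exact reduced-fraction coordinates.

T1 rotate right-handed about the x-axis with cos θ = -4/5, sin θ = 3/5: (-4, -2, -1) → (-4, 11/5, -2/5); (3, -2, -3) → (3, 17/5, 6/5)
T2 translate by (-4, -5, 5): (-4, 11/5, -2/5) → (-8, -14/5, 23/5); (3, 17/5, 6/5) → (-1, -8/5, 31/5)

image vertices: (-8, -14/5, 23/5), (-1, -8/5, 31/5)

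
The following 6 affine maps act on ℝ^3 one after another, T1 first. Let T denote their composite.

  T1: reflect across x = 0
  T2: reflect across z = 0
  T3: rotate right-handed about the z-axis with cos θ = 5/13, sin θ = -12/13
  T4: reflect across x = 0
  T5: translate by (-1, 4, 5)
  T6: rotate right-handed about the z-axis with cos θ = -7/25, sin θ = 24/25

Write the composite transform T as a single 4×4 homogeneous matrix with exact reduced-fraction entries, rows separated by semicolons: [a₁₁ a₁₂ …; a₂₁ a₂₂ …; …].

T1 = [-1 0 0 0; 0 1 0 0; 0 0 1 0; 0 0 0 1]
T2·T1 = [-1 0 0 0; 0 1 0 0; 0 0 -1 0; 0 0 0 1]
T3·…·T1 = [-5/13 12/13 0 0; 12/13 5/13 0 0; 0 0 -1 0; 0 0 0 1]
T4·…·T1 = [5/13 -12/13 0 0; 12/13 5/13 0 0; 0 0 -1 0; 0 0 0 1]
T5·…·T1 = [5/13 -12/13 0 -1; 12/13 5/13 0 4; 0 0 -1 5; 0 0 0 1]
T6·…·T1 = [-323/325 -36/325 0 -89/25; 36/325 -323/325 0 -52/25; 0 0 -1 5; 0 0 0 1]

T = [-323/325 -36/325 0 -89/25; 36/325 -323/325 0 -52/25; 0 0 -1 5; 0 0 0 1]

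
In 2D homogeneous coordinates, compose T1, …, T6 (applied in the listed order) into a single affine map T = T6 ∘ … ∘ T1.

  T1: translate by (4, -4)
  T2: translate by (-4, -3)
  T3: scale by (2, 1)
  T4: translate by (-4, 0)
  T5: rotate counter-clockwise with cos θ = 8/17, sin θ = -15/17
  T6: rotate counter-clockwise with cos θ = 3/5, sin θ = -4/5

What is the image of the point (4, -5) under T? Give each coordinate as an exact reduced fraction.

T(p) = (-1068/85, 124/85)

T1 translate by (4, -4): (4, -5) → (8, -9)
T2 translate by (-4, -3): (8, -9) → (4, -12)
T3 scale by (2, 1): (4, -12) → (8, -12)
T4 translate by (-4, 0): (8, -12) → (4, -12)
T5 rotate counter-clockwise with cos θ = 8/17, sin θ = -15/17: (4, -12) → (-148/17, -156/17)
T6 rotate counter-clockwise with cos θ = 3/5, sin θ = -4/5: (-148/17, -156/17) → (-1068/85, 124/85)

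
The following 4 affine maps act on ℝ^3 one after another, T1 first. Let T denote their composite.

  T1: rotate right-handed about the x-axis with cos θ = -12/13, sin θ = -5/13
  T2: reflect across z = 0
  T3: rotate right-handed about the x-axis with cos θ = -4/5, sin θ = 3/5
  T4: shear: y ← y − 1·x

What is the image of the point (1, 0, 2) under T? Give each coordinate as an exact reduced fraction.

T(p) = (1, -177/65, -66/65)

T1 rotate right-handed about the x-axis with cos θ = -12/13, sin θ = -5/13: (1, 0, 2) → (1, 10/13, -24/13)
T2 reflect across z = 0: (1, 10/13, -24/13) → (1, 10/13, 24/13)
T3 rotate right-handed about the x-axis with cos θ = -4/5, sin θ = 3/5: (1, 10/13, 24/13) → (1, -112/65, -66/65)
T4 shear: y ← y − 1·x: (1, -112/65, -66/65) → (1, -177/65, -66/65)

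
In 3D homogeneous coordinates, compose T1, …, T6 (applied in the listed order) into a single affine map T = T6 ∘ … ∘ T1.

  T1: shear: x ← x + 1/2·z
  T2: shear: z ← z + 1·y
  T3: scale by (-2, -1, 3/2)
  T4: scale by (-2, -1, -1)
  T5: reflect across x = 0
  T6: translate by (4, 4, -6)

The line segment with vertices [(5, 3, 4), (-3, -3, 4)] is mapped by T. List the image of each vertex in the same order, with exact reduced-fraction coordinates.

T1 shear: x ← x + 1/2·z: (5, 3, 4) → (7, 3, 4); (-3, -3, 4) → (-1, -3, 4)
T2 shear: z ← z + 1·y: (7, 3, 4) → (7, 3, 7); (-1, -3, 4) → (-1, -3, 1)
T3 scale by (-2, -1, 3/2): (7, 3, 7) → (-14, -3, 21/2); (-1, -3, 1) → (2, 3, 3/2)
T4 scale by (-2, -1, -1): (-14, -3, 21/2) → (28, 3, -21/2); (2, 3, 3/2) → (-4, -3, -3/2)
T5 reflect across x = 0: (28, 3, -21/2) → (-28, 3, -21/2); (-4, -3, -3/2) → (4, -3, -3/2)
T6 translate by (4, 4, -6): (-28, 3, -21/2) → (-24, 7, -33/2); (4, -3, -3/2) → (8, 1, -15/2)

image vertices: (-24, 7, -33/2), (8, 1, -15/2)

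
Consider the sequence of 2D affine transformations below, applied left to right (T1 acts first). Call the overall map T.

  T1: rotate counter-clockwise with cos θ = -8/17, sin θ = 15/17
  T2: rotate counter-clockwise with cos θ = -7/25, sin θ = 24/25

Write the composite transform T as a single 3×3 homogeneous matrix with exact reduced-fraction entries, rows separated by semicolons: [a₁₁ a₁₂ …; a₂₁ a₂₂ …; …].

T1 = [-8/17 -15/17 0; 15/17 -8/17 0; 0 0 1]
T2·T1 = [-304/425 297/425 0; -297/425 -304/425 0; 0 0 1]

T = [-304/425 297/425 0; -297/425 -304/425 0; 0 0 1]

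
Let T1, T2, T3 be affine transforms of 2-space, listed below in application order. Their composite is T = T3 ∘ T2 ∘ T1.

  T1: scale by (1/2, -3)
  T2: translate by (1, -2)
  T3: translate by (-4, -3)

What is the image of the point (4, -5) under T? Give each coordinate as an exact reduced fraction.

T1 scale by (1/2, -3): (4, -5) → (2, 15)
T2 translate by (1, -2): (2, 15) → (3, 13)
T3 translate by (-4, -3): (3, 13) → (-1, 10)

T(p) = (-1, 10)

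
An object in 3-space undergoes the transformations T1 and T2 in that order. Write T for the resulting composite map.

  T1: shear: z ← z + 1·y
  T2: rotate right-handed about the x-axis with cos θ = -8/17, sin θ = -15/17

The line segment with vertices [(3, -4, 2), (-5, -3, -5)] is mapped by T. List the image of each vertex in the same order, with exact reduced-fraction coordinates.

T1 shear: z ← z + 1·y: (3, -4, 2) → (3, -4, -2); (-5, -3, -5) → (-5, -3, -8)
T2 rotate right-handed about the x-axis with cos θ = -8/17, sin θ = -15/17: (3, -4, -2) → (3, 2/17, 76/17); (-5, -3, -8) → (-5, -96/17, 109/17)

image vertices: (3, 2/17, 76/17), (-5, -96/17, 109/17)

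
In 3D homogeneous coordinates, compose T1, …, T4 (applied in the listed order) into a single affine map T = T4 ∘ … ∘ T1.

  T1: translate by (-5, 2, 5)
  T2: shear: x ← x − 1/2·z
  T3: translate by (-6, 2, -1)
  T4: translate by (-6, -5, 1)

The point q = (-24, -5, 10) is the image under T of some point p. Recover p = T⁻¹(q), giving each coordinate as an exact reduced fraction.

p = (-2, -4, 5)

T1 = [1 0 0 -5; 0 1 0 2; 0 0 1 5; 0 0 0 1]
T2·T1 = [1 0 -1/2 -15/2; 0 1 0 2; 0 0 1 5; 0 0 0 1]
T3·…·T1 = [1 0 -1/2 -27/2; 0 1 0 4; 0 0 1 4; 0 0 0 1]
T4·…·T1 = [1 0 -1/2 -39/2; 0 1 0 -1; 0 0 1 5; 0 0 0 1]
det M = 1; M⁻¹ = [1 0 1/2 17; 0 1 0 1; 0 0 1 -5; 0 0 0 1]
M⁻¹ · (-24, -5, 10)ᵀ = (-2, -4, 5)ᵀ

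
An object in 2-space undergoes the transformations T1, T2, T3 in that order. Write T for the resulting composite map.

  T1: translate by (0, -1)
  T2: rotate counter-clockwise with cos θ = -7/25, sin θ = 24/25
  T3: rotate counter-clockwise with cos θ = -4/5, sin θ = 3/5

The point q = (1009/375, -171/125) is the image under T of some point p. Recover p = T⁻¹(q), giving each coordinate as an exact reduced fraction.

T1 = [1 0 0; 0 1 -1; 0 0 1]
T2·T1 = [-7/25 -24/25 24/25; 24/25 -7/25 7/25; 0 0 1]
T3·…·T1 = [-44/125 117/125 -117/125; -117/125 -44/125 44/125; 0 0 1]
det M = 1; M⁻¹ = [-44/125 -117/125 0; 117/125 -44/125 1; 0 0 1]
M⁻¹ · (1009/375, -171/125)ᵀ = (1/3, 4)ᵀ

p = (1/3, 4)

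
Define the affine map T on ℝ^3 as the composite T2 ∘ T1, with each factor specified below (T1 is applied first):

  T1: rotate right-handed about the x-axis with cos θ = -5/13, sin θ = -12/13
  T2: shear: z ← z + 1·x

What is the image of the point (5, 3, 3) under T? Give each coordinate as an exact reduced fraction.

T(p) = (5, 21/13, 14/13)

T1 rotate right-handed about the x-axis with cos θ = -5/13, sin θ = -12/13: (5, 3, 3) → (5, 21/13, -51/13)
T2 shear: z ← z + 1·x: (5, 21/13, -51/13) → (5, 21/13, 14/13)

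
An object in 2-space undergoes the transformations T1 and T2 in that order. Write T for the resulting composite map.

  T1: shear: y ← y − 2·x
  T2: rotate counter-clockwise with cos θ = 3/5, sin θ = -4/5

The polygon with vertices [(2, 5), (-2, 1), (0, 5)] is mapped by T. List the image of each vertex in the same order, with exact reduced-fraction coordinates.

image vertices: (2, -1), (14/5, 23/5), (4, 3)

T1 shear: y ← y − 2·x: (2, 5) → (2, 1); (-2, 1) → (-2, 5); (0, 5) → (0, 5)
T2 rotate counter-clockwise with cos θ = 3/5, sin θ = -4/5: (2, 1) → (2, -1); (-2, 5) → (14/5, 23/5); (0, 5) → (4, 3)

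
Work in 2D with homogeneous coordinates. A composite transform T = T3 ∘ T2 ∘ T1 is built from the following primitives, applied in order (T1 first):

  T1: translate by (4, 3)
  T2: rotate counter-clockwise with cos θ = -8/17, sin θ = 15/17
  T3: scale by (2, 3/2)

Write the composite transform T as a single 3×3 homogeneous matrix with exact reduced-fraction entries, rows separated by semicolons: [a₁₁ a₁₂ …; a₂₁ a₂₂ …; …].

T1 = [1 0 4; 0 1 3; 0 0 1]
T2·T1 = [-8/17 -15/17 -77/17; 15/17 -8/17 36/17; 0 0 1]
T3·…·T1 = [-16/17 -30/17 -154/17; 45/34 -12/17 54/17; 0 0 1]

T = [-16/17 -30/17 -154/17; 45/34 -12/17 54/17; 0 0 1]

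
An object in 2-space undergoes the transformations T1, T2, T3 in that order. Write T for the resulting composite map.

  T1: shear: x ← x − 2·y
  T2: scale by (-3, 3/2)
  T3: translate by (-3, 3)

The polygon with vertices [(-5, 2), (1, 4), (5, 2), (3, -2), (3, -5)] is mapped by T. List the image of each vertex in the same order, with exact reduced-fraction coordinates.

T1 shear: x ← x − 2·y: (-5, 2) → (-9, 2); (1, 4) → (-7, 4); (5, 2) → (1, 2); (3, -2) → (7, -2); (3, -5) → (13, -5)
T2 scale by (-3, 3/2): (-9, 2) → (27, 3); (-7, 4) → (21, 6); (1, 2) → (-3, 3); (7, -2) → (-21, -3); (13, -5) → (-39, -15/2)
T3 translate by (-3, 3): (27, 3) → (24, 6); (21, 6) → (18, 9); (-3, 3) → (-6, 6); (-21, -3) → (-24, 0); (-39, -15/2) → (-42, -9/2)

image vertices: (24, 6), (18, 9), (-6, 6), (-24, 0), (-42, -9/2)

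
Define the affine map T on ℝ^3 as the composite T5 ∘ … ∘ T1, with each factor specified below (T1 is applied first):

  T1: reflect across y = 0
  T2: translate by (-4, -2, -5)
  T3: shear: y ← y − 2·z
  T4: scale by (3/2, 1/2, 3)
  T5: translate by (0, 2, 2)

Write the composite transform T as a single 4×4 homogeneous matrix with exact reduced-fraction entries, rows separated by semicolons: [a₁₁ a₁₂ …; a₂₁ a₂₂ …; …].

T1 = [1 0 0 0; 0 -1 0 0; 0 0 1 0; 0 0 0 1]
T2·T1 = [1 0 0 -4; 0 -1 0 -2; 0 0 1 -5; 0 0 0 1]
T3·…·T1 = [1 0 0 -4; 0 -1 -2 8; 0 0 1 -5; 0 0 0 1]
T4·…·T1 = [3/2 0 0 -6; 0 -1/2 -1 4; 0 0 3 -15; 0 0 0 1]
T5·…·T1 = [3/2 0 0 -6; 0 -1/2 -1 6; 0 0 3 -13; 0 0 0 1]

T = [3/2 0 0 -6; 0 -1/2 -1 6; 0 0 3 -13; 0 0 0 1]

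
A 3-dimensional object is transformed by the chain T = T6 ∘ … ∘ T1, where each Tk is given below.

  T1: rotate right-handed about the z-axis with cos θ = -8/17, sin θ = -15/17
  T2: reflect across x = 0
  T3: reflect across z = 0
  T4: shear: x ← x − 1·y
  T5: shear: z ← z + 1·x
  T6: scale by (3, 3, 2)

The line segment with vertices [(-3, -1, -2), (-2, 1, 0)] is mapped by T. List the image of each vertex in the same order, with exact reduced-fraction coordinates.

image vertices: (-186/17, 159/17, -56/17), (-159/17, 66/17, -106/17)

T1 rotate right-handed about the z-axis with cos θ = -8/17, sin θ = -15/17: (-3, -1, -2) → (9/17, 53/17, -2); (-2, 1, 0) → (31/17, 22/17, 0)
T2 reflect across x = 0: (9/17, 53/17, -2) → (-9/17, 53/17, -2); (31/17, 22/17, 0) → (-31/17, 22/17, 0)
T3 reflect across z = 0: (-9/17, 53/17, -2) → (-9/17, 53/17, 2); (-31/17, 22/17, 0) → (-31/17, 22/17, 0)
T4 shear: x ← x − 1·y: (-9/17, 53/17, 2) → (-62/17, 53/17, 2); (-31/17, 22/17, 0) → (-53/17, 22/17, 0)
T5 shear: z ← z + 1·x: (-62/17, 53/17, 2) → (-62/17, 53/17, -28/17); (-53/17, 22/17, 0) → (-53/17, 22/17, -53/17)
T6 scale by (3, 3, 2): (-62/17, 53/17, -28/17) → (-186/17, 159/17, -56/17); (-53/17, 22/17, -53/17) → (-159/17, 66/17, -106/17)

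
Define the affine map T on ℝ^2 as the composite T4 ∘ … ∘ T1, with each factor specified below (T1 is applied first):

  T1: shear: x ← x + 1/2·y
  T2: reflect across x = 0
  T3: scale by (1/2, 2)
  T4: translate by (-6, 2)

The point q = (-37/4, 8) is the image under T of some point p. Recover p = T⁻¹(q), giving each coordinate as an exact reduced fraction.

T1 = [1 1/2 0; 0 1 0; 0 0 1]
T2·T1 = [-1 -1/2 0; 0 1 0; 0 0 1]
T3·…·T1 = [-1/2 -1/4 0; 0 2 0; 0 0 1]
T4·…·T1 = [-1/2 -1/4 -6; 0 2 2; 0 0 1]
det M = -1; M⁻¹ = [-2 -1/4 -23/2; 0 1/2 -1; 0 0 1]
M⁻¹ · (-37/4, 8)ᵀ = (5, 3)ᵀ

p = (5, 3)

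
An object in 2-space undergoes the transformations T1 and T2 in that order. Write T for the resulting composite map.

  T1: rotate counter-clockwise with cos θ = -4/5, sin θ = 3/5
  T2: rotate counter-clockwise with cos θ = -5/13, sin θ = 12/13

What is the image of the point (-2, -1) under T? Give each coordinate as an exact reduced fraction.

T(p) = (-31/65, 142/65)

T1 rotate counter-clockwise with cos θ = -4/5, sin θ = 3/5: (-2, -1) → (11/5, -2/5)
T2 rotate counter-clockwise with cos θ = -5/13, sin θ = 12/13: (11/5, -2/5) → (-31/65, 142/65)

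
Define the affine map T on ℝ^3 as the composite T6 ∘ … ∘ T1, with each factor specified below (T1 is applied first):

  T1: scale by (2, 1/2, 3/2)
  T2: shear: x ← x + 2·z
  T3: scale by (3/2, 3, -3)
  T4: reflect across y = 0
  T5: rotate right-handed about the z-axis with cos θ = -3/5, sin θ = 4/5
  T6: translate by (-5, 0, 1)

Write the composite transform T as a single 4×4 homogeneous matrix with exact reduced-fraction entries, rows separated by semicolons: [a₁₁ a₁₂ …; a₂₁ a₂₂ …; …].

T = [-9/5 6/5 -27/10 -5; 12/5 9/10 18/5 0; 0 0 -9/2 1; 0 0 0 1]

T1 = [2 0 0 0; 0 1/2 0 0; 0 0 3/2 0; 0 0 0 1]
T2·T1 = [2 0 3 0; 0 1/2 0 0; 0 0 3/2 0; 0 0 0 1]
T3·…·T1 = [3 0 9/2 0; 0 3/2 0 0; 0 0 -9/2 0; 0 0 0 1]
T4·…·T1 = [3 0 9/2 0; 0 -3/2 0 0; 0 0 -9/2 0; 0 0 0 1]
T5·…·T1 = [-9/5 6/5 -27/10 0; 12/5 9/10 18/5 0; 0 0 -9/2 0; 0 0 0 1]
T6·…·T1 = [-9/5 6/5 -27/10 -5; 12/5 9/10 18/5 0; 0 0 -9/2 1; 0 0 0 1]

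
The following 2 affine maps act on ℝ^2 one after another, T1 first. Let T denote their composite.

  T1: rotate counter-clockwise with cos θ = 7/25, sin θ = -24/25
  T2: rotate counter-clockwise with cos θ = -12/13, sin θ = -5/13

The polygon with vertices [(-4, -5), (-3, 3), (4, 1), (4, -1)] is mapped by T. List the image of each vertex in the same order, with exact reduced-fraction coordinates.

image vertices: (2081/325, 8/325), (-147/325, -1371/325), (-1069/325, 808/325), (-563/325, 1216/325)

T1 rotate counter-clockwise with cos θ = 7/25, sin θ = -24/25: (-4, -5) → (-148/25, 61/25); (-3, 3) → (51/25, 93/25); (4, 1) → (52/25, -89/25); (4, -1) → (4/25, -103/25)
T2 rotate counter-clockwise with cos θ = -12/13, sin θ = -5/13: (-148/25, 61/25) → (2081/325, 8/325); (51/25, 93/25) → (-147/325, -1371/325); (52/25, -89/25) → (-1069/325, 808/325); (4/25, -103/25) → (-563/325, 1216/325)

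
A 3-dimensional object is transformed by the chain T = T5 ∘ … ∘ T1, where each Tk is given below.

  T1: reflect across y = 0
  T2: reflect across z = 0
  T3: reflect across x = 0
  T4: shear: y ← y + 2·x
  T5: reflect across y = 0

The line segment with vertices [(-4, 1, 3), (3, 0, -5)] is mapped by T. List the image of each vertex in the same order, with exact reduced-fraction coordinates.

T1 reflect across y = 0: (-4, 1, 3) → (-4, -1, 3); (3, 0, -5) → (3, 0, -5)
T2 reflect across z = 0: (-4, -1, 3) → (-4, -1, -3); (3, 0, -5) → (3, 0, 5)
T3 reflect across x = 0: (-4, -1, -3) → (4, -1, -3); (3, 0, 5) → (-3, 0, 5)
T4 shear: y ← y + 2·x: (4, -1, -3) → (4, 7, -3); (-3, 0, 5) → (-3, -6, 5)
T5 reflect across y = 0: (4, 7, -3) → (4, -7, -3); (-3, -6, 5) → (-3, 6, 5)

image vertices: (4, -7, -3), (-3, 6, 5)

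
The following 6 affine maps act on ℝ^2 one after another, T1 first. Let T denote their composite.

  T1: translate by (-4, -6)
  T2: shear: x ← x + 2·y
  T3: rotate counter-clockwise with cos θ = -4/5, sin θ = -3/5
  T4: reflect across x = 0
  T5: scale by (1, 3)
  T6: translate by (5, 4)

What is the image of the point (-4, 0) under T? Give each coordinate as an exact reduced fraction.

T1 translate by (-4, -6): (-4, 0) → (-8, -6)
T2 shear: x ← x + 2·y: (-8, -6) → (-20, -6)
T3 rotate counter-clockwise with cos θ = -4/5, sin θ = -3/5: (-20, -6) → (62/5, 84/5)
T4 reflect across x = 0: (62/5, 84/5) → (-62/5, 84/5)
T5 scale by (1, 3): (-62/5, 84/5) → (-62/5, 252/5)
T6 translate by (5, 4): (-62/5, 252/5) → (-37/5, 272/5)

T(p) = (-37/5, 272/5)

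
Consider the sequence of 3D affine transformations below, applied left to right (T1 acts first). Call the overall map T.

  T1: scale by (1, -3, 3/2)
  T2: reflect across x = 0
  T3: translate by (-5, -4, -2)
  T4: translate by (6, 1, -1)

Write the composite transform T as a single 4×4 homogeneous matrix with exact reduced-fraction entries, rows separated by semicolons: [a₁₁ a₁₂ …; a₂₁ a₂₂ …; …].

T1 = [1 0 0 0; 0 -3 0 0; 0 0 3/2 0; 0 0 0 1]
T2·T1 = [-1 0 0 0; 0 -3 0 0; 0 0 3/2 0; 0 0 0 1]
T3·…·T1 = [-1 0 0 -5; 0 -3 0 -4; 0 0 3/2 -2; 0 0 0 1]
T4·…·T1 = [-1 0 0 1; 0 -3 0 -3; 0 0 3/2 -3; 0 0 0 1]

T = [-1 0 0 1; 0 -3 0 -3; 0 0 3/2 -3; 0 0 0 1]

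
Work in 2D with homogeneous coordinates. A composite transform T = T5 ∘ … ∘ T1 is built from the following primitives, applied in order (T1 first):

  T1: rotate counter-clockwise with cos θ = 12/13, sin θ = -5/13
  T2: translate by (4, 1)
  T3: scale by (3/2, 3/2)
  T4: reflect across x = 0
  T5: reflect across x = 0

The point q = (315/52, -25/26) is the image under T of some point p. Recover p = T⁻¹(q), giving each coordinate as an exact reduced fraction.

p = (2/3, -3/2)

T1 = [12/13 5/13 0; -5/13 12/13 0; 0 0 1]
T2·T1 = [12/13 5/13 4; -5/13 12/13 1; 0 0 1]
T3·…·T1 = [18/13 15/26 6; -15/26 18/13 3/2; 0 0 1]
T4·…·T1 = [-18/13 -15/26 -6; -15/26 18/13 3/2; 0 0 1]
T5·…·T1 = [18/13 15/26 6; -15/26 18/13 3/2; 0 0 1]
det M = 9/4; M⁻¹ = [8/13 -10/39 -43/13; 10/39 8/13 -32/13; 0 0 1]
M⁻¹ · (315/52, -25/26)ᵀ = (2/3, -3/2)ᵀ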